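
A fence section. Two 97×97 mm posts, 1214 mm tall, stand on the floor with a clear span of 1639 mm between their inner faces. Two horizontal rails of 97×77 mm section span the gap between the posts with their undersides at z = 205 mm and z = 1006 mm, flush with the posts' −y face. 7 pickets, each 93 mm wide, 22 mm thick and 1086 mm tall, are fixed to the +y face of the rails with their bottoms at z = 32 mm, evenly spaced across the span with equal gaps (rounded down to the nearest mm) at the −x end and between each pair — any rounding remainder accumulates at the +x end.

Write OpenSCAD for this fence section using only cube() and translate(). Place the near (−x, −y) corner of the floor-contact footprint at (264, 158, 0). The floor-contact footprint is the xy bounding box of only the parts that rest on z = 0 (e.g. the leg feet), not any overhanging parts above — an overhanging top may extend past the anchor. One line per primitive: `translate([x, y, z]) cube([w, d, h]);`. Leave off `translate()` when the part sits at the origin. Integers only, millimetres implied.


translate([264, 158, 0]) cube([97, 97, 1214]);
translate([2000, 158, 0]) cube([97, 97, 1214]);
translate([361, 158, 205]) cube([1639, 97, 77]);
translate([361, 158, 1006]) cube([1639, 97, 77]);
translate([484, 255, 32]) cube([93, 22, 1086]);
translate([700, 255, 32]) cube([93, 22, 1086]);
translate([916, 255, 32]) cube([93, 22, 1086]);
translate([1132, 255, 32]) cube([93, 22, 1086]);
translate([1348, 255, 32]) cube([93, 22, 1086]);
translate([1564, 255, 32]) cube([93, 22, 1086]);
translate([1780, 255, 32]) cube([93, 22, 1086]);


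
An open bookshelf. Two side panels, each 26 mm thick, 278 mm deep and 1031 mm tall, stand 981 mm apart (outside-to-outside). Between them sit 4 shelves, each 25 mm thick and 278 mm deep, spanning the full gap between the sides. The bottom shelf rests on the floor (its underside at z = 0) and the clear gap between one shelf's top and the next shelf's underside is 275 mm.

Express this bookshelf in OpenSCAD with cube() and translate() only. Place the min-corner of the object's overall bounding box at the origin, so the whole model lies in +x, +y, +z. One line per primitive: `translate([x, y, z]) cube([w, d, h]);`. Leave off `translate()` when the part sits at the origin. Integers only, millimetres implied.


cube([26, 278, 1031]);
translate([955, 0, 0]) cube([26, 278, 1031]);
translate([26, 0, 0]) cube([929, 278, 25]);
translate([26, 0, 300]) cube([929, 278, 25]);
translate([26, 0, 600]) cube([929, 278, 25]);
translate([26, 0, 900]) cube([929, 278, 25]);


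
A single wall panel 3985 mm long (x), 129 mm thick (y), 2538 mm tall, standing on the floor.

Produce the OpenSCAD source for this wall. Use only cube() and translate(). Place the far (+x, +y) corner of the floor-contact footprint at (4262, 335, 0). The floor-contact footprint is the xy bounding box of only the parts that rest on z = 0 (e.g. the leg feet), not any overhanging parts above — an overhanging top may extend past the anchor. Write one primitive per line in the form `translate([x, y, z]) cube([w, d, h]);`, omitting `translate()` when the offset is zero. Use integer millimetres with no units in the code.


translate([277, 206, 0]) cube([3985, 129, 2538]);


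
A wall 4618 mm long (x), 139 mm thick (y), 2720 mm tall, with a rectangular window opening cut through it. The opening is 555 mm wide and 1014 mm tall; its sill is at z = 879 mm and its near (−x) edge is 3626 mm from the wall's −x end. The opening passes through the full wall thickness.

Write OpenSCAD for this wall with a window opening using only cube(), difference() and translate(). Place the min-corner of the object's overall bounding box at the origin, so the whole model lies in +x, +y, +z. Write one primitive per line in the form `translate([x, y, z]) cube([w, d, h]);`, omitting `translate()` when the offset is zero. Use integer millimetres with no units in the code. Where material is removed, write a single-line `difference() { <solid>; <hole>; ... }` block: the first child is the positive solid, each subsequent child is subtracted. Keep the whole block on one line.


difference() { cube([4618, 139, 2720]); translate([3626, 0, 879]) cube([555, 139, 1014]); }


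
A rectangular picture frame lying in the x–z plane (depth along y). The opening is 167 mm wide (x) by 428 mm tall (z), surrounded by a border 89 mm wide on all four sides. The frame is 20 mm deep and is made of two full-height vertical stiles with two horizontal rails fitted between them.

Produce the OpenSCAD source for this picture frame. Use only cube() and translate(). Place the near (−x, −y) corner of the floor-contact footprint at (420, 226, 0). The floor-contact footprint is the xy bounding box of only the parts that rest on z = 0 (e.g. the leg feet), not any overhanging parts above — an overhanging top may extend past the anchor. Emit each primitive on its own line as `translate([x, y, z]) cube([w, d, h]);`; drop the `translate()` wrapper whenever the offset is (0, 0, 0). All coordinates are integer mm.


translate([420, 226, 0]) cube([89, 20, 606]);
translate([676, 226, 0]) cube([89, 20, 606]);
translate([509, 226, 0]) cube([167, 20, 89]);
translate([509, 226, 517]) cube([167, 20, 89]);


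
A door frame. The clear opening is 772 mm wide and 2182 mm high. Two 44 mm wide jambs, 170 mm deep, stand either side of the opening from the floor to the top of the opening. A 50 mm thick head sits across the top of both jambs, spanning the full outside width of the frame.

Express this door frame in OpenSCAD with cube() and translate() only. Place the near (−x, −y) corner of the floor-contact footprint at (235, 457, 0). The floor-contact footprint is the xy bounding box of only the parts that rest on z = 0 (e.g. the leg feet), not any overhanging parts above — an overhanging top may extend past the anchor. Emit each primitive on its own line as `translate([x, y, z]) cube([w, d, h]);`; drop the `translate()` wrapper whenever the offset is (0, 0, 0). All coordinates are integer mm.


translate([235, 457, 0]) cube([44, 170, 2182]);
translate([1051, 457, 0]) cube([44, 170, 2182]);
translate([235, 457, 2182]) cube([860, 170, 50]);


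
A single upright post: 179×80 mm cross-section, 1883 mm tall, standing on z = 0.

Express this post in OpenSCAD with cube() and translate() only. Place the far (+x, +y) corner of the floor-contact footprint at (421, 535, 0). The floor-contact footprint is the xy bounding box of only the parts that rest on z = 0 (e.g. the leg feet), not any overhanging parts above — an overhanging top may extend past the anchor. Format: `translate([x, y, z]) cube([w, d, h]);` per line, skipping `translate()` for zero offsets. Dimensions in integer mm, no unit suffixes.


translate([242, 455, 0]) cube([179, 80, 1883]);


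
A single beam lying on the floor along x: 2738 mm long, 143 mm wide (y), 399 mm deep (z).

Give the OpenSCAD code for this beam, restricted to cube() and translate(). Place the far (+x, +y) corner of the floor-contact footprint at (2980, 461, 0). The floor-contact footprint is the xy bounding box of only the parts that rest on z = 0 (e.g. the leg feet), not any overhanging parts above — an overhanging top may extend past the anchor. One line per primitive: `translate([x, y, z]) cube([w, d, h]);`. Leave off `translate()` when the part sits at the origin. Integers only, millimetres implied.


translate([242, 318, 0]) cube([2738, 143, 399]);


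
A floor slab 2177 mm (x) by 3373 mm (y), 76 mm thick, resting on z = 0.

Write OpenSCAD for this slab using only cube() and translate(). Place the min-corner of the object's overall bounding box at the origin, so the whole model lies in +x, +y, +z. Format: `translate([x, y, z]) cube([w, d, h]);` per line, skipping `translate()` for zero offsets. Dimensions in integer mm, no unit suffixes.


cube([2177, 3373, 76]);


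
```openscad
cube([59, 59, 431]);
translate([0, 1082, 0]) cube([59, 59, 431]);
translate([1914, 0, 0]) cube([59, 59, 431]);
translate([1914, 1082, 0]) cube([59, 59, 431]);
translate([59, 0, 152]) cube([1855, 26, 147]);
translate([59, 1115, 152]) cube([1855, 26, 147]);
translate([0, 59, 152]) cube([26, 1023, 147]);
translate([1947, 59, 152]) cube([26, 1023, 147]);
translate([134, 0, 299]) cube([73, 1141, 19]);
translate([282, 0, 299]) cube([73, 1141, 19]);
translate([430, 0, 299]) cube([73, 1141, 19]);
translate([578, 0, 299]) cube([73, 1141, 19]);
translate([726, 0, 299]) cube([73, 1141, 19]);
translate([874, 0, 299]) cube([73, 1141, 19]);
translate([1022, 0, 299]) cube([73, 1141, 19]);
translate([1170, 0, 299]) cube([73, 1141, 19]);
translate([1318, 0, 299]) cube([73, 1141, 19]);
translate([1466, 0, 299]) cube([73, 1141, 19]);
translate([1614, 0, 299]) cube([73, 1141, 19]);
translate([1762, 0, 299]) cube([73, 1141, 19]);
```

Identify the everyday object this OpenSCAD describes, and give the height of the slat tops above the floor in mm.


A bed frame. The slat-top height is 318 mm.

Four posts, four rails, and a row of slats — a bed frame. Slats sit on the rails at z = 152 + 147 = 299; with slat thickness 19, the top is 318 mm.


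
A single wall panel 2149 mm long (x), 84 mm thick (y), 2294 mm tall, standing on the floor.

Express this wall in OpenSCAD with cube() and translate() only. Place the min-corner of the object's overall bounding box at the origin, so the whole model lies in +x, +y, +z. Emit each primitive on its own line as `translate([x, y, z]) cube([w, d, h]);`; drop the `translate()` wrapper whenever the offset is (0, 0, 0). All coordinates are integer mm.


cube([2149, 84, 2294]);


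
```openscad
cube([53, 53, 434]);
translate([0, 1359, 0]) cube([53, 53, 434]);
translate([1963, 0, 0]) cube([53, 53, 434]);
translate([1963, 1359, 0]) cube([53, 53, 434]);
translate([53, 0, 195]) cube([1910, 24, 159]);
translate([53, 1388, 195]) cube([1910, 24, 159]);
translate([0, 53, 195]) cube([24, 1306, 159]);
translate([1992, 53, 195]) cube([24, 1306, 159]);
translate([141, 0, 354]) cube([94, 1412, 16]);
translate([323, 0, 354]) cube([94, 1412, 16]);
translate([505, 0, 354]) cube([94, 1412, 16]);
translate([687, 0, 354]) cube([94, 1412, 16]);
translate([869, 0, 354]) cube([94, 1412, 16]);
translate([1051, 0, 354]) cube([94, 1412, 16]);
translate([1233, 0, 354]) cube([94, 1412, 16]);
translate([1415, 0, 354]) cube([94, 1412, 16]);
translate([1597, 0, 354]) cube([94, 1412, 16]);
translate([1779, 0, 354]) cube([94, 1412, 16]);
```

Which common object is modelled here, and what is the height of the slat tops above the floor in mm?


A bed frame. The slat-top height is 370 mm.

Four posts, four rails, and a row of slats — a bed frame. Slats sit on the rails at z = 195 + 159 = 354; with slat thickness 16, the top is 370 mm.


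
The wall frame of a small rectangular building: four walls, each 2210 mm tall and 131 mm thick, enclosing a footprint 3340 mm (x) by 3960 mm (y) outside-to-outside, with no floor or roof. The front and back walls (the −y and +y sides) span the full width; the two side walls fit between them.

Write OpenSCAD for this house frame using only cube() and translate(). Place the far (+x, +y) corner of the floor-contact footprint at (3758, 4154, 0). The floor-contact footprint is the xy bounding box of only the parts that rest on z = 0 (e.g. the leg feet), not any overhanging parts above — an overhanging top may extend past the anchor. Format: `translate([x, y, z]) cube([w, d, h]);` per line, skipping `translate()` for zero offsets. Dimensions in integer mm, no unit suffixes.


translate([418, 194, 0]) cube([3340, 131, 2210]);
translate([418, 4023, 0]) cube([3340, 131, 2210]);
translate([418, 325, 0]) cube([131, 3698, 2210]);
translate([3627, 325, 0]) cube([131, 3698, 2210]);


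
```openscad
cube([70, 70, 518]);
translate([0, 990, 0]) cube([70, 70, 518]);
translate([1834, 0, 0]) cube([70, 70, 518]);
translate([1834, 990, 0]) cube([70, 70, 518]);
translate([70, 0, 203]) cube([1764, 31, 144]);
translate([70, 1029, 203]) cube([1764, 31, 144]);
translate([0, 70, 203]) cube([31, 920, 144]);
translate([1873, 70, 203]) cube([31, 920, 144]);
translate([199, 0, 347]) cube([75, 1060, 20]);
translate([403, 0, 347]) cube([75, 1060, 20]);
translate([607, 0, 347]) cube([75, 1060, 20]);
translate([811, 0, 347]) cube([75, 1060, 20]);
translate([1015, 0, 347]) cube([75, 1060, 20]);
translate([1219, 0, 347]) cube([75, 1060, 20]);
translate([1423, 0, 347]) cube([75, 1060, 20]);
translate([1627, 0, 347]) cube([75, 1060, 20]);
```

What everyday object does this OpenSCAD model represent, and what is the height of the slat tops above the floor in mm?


A bed frame. The slat-top height is 367 mm.

Four posts, four rails, and a row of slats — a bed frame. Slats sit on the rails at z = 203 + 144 = 347; with slat thickness 20, the top is 367 mm.


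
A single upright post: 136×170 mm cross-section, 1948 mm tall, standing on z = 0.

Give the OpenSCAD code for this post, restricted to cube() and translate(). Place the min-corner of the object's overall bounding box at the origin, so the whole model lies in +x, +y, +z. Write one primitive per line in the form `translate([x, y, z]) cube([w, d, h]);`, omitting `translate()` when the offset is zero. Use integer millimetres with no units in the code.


cube([136, 170, 1948]);


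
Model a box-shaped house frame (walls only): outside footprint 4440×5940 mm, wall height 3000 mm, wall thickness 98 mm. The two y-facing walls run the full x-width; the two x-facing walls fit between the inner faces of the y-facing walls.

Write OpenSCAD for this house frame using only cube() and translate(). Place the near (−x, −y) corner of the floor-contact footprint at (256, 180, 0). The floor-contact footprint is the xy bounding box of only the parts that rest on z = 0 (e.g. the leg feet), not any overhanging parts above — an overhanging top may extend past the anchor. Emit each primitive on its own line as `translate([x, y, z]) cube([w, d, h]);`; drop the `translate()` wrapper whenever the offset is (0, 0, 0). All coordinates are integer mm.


translate([256, 180, 0]) cube([4440, 98, 3000]);
translate([256, 6022, 0]) cube([4440, 98, 3000]);
translate([256, 278, 0]) cube([98, 5744, 3000]);
translate([4598, 278, 0]) cube([98, 5744, 3000]);


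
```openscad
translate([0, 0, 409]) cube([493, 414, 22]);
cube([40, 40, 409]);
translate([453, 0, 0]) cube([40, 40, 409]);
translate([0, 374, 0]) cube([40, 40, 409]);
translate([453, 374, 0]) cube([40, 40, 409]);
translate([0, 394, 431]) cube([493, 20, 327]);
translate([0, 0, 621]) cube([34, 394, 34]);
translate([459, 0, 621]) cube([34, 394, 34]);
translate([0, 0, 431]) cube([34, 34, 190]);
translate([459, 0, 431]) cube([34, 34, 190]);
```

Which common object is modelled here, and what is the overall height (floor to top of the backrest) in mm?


A chair. The overall height is 758 mm.

A slab on four corner posts with a tall panel at the back — a chair. The seat slab sits at z = 409 with thickness 22, and the 327 mm backrest starts at the seat top, so the overall height is 409 + 22 + 327 = 758 mm.


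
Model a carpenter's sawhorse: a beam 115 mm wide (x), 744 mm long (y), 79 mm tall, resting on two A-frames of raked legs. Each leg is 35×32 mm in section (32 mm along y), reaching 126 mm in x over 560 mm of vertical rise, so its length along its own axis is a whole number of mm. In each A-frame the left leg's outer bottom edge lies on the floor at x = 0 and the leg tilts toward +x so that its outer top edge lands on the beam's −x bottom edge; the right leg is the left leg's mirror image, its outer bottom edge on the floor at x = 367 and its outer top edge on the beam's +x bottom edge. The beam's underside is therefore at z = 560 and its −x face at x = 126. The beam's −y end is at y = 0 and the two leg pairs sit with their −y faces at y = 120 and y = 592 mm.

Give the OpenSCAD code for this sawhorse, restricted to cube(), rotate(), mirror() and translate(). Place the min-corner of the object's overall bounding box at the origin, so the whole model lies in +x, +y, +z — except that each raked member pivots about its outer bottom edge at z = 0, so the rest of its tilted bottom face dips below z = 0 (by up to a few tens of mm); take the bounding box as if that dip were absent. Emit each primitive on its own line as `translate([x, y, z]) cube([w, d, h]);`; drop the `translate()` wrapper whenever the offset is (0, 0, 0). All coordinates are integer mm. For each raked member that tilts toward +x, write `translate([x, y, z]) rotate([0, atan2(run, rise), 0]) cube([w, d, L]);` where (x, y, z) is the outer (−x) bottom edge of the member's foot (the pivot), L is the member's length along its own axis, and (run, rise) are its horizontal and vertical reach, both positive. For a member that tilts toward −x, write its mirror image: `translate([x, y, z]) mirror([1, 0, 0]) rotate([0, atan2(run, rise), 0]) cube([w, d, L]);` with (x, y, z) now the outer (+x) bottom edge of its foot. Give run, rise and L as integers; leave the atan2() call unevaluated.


translate([126, 0, 560]) cube([115, 744, 79]);
translate([0, 120, 0]) rotate([0, atan2(126, 560), 0]) cube([35, 32, 574]);
translate([367, 120, 0]) mirror([1, 0, 0]) rotate([0, atan2(126, 560), 0]) cube([35, 32, 574]);
translate([0, 592, 0]) rotate([0, atan2(126, 560), 0]) cube([35, 32, 574]);
translate([367, 592, 0]) mirror([1, 0, 0]) rotate([0, atan2(126, 560), 0]) cube([35, 32, 574]);


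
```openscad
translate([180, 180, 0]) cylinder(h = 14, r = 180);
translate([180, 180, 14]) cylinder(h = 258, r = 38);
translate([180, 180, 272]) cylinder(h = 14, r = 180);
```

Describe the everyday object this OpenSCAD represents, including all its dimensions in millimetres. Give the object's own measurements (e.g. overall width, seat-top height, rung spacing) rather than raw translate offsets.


A spool: two coaxial disc flanges of radius 180 mm and thickness 14 mm, joined by a core cylinder of radius 38 mm and height 258 mm. The lower flange rests on z = 0 and the three cylinders share a vertical axis.


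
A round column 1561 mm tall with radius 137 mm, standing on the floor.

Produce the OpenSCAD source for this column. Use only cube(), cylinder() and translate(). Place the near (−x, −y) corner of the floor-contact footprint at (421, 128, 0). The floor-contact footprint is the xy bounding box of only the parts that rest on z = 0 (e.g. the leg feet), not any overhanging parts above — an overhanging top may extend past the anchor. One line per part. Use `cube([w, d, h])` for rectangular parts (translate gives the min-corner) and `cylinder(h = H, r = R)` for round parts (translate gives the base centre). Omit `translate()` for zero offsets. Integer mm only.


translate([558, 265, 0]) cylinder(h = 1561, r = 137);


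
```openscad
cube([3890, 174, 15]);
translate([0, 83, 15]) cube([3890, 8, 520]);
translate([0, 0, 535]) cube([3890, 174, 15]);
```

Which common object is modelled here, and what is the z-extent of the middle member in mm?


An I-beam. The web height is 520 mm.

Two wide flanges with a thin centred web — an I-beam. Overall 550 mm minus two 15 mm flanges gives a web of 550 − 2·15 = 520 mm.


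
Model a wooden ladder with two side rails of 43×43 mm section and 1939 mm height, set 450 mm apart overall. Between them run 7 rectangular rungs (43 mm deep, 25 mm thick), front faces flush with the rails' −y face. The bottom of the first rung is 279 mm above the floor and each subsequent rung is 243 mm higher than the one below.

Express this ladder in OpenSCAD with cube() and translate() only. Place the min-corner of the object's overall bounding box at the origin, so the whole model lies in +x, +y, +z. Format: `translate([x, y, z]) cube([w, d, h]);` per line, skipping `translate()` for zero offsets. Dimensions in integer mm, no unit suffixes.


cube([43, 43, 1939]);
translate([407, 0, 0]) cube([43, 43, 1939]);
translate([43, 0, 279]) cube([364, 43, 25]);
translate([43, 0, 522]) cube([364, 43, 25]);
translate([43, 0, 765]) cube([364, 43, 25]);
translate([43, 0, 1008]) cube([364, 43, 25]);
translate([43, 0, 1251]) cube([364, 43, 25]);
translate([43, 0, 1494]) cube([364, 43, 25]);
translate([43, 0, 1737]) cube([364, 43, 25]);


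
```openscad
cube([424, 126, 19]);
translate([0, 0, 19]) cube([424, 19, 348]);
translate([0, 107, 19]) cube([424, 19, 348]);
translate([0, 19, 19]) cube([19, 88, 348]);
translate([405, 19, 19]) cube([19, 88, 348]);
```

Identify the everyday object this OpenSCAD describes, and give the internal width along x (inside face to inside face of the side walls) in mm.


An open box. The internal width is 386 mm.

A 424×126 base slab with four walls standing on it — an open box. The base is 424 mm wide and the walls are 19 mm thick, so the internal width is 424 − 2 × 19 = 386 mm.


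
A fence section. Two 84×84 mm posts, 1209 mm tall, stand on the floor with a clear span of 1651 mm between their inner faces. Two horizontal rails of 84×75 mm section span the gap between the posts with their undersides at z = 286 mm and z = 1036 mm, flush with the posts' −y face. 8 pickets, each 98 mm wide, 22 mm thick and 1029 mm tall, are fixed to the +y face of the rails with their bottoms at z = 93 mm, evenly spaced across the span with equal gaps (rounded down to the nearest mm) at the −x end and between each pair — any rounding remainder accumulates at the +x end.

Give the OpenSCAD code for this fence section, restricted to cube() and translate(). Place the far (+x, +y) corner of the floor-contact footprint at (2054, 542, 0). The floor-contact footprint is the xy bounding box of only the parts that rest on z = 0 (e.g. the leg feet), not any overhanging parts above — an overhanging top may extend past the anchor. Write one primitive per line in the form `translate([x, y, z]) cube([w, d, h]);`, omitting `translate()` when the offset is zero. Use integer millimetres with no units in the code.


translate([235, 458, 0]) cube([84, 84, 1209]);
translate([1970, 458, 0]) cube([84, 84, 1209]);
translate([319, 458, 286]) cube([1651, 84, 75]);
translate([319, 458, 1036]) cube([1651, 84, 75]);
translate([415, 542, 93]) cube([98, 22, 1029]);
translate([609, 542, 93]) cube([98, 22, 1029]);
translate([803, 542, 93]) cube([98, 22, 1029]);
translate([997, 542, 93]) cube([98, 22, 1029]);
translate([1191, 542, 93]) cube([98, 22, 1029]);
translate([1385, 542, 93]) cube([98, 22, 1029]);
translate([1579, 542, 93]) cube([98, 22, 1029]);
translate([1773, 542, 93]) cube([98, 22, 1029]);


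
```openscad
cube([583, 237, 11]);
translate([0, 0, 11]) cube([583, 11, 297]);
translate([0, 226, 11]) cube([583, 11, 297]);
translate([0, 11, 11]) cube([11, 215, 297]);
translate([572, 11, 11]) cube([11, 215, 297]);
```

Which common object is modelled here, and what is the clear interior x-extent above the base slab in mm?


An open box. The internal width is 561 mm.

A 583×237 base slab with four walls standing on it — an open box. The base is 583 mm wide and the walls are 11 mm thick, so the internal width is 583 − 2 × 11 = 561 mm.


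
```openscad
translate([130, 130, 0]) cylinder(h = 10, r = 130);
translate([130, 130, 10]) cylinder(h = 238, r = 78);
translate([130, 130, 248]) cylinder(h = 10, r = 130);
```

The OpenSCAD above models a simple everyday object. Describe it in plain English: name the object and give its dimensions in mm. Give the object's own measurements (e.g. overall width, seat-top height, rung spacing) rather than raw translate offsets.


A spool: two coaxial disc flanges of radius 130 mm and thickness 10 mm, joined by a core cylinder of radius 78 mm and height 238 mm. The lower flange rests on z = 0 and the three cylinders share a vertical axis.


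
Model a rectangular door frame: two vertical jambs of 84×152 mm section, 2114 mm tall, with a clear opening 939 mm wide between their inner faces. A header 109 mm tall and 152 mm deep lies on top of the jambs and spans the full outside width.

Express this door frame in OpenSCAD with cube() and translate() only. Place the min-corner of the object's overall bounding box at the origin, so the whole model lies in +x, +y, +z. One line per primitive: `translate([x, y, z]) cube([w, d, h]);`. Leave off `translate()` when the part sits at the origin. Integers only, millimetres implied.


cube([84, 152, 2114]);
translate([1023, 0, 0]) cube([84, 152, 2114]);
translate([0, 0, 2114]) cube([1107, 152, 109]);


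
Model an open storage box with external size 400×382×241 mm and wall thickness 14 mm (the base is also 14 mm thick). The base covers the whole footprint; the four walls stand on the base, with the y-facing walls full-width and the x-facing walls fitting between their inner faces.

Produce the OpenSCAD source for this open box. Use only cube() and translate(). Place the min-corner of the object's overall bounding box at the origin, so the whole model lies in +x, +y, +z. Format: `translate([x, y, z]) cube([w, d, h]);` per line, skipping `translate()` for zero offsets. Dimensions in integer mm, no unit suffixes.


cube([400, 382, 14]);
translate([0, 0, 14]) cube([400, 14, 227]);
translate([0, 368, 14]) cube([400, 14, 227]);
translate([0, 14, 14]) cube([14, 354, 227]);
translate([386, 14, 14]) cube([14, 354, 227]);


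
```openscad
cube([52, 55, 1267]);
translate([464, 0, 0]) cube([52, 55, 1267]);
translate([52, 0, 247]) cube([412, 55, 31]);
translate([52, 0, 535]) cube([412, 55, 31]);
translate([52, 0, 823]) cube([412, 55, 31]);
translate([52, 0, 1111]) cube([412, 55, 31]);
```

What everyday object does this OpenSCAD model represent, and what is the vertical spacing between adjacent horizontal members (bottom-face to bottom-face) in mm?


A ladder. The rung spacing is 288 mm.

Two tall 52×55 posts with 4 short bars between them — a ladder. Adjacent rungs sit at z = 247 and z = 535, so the spacing is 535 − 247 = 288 mm.


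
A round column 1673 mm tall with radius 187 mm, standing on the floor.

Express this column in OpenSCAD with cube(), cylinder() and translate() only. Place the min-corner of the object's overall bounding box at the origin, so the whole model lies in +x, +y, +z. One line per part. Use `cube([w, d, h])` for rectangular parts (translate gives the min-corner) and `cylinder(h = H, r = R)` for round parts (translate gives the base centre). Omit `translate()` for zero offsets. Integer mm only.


translate([187, 187, 0]) cylinder(h = 1673, r = 187);


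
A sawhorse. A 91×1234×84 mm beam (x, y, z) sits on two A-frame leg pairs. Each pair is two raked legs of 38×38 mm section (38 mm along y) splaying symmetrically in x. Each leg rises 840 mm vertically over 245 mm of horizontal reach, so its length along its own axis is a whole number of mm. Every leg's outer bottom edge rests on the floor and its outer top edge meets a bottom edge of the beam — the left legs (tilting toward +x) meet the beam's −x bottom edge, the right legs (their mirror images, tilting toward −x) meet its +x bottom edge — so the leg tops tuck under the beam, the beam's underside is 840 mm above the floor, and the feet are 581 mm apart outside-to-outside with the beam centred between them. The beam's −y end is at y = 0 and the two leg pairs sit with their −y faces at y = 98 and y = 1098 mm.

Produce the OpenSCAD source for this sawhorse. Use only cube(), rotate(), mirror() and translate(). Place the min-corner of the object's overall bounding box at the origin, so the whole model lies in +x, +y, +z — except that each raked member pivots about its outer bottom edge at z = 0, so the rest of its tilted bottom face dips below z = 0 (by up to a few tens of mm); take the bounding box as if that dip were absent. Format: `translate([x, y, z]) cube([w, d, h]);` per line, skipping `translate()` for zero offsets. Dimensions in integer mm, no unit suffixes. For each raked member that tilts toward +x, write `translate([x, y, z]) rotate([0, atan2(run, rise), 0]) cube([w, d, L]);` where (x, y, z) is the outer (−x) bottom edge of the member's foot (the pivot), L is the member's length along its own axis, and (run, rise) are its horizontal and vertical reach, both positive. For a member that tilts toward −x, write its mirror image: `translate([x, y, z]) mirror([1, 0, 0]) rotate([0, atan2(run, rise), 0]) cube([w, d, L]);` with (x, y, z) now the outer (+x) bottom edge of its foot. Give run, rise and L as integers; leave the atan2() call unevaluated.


translate([245, 0, 840]) cube([91, 1234, 84]);
translate([0, 98, 0]) rotate([0, atan2(245, 840), 0]) cube([38, 38, 875]);
translate([581, 98, 0]) mirror([1, 0, 0]) rotate([0, atan2(245, 840), 0]) cube([38, 38, 875]);
translate([0, 1098, 0]) rotate([0, atan2(245, 840), 0]) cube([38, 38, 875]);
translate([581, 1098, 0]) mirror([1, 0, 0]) rotate([0, atan2(245, 840), 0]) cube([38, 38, 875]);


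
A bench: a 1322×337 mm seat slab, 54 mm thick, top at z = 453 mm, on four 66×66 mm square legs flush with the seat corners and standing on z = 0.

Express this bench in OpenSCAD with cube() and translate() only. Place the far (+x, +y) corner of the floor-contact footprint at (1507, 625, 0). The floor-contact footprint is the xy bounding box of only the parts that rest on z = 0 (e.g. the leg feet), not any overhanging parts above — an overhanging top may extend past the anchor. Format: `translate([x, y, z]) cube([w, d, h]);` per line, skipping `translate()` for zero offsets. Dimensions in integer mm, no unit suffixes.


// leg_h = 453 − 54 = 399
translate([185, 288, 399]) cube([1322, 337, 54]);
translate([185, 288, 0]) cube([66, 66, 399]);
translate([185, 559, 0]) cube([66, 66, 399]);
translate([1441, 288, 0]) cube([66, 66, 399]);
translate([1441, 559, 0]) cube([66, 66, 399]);


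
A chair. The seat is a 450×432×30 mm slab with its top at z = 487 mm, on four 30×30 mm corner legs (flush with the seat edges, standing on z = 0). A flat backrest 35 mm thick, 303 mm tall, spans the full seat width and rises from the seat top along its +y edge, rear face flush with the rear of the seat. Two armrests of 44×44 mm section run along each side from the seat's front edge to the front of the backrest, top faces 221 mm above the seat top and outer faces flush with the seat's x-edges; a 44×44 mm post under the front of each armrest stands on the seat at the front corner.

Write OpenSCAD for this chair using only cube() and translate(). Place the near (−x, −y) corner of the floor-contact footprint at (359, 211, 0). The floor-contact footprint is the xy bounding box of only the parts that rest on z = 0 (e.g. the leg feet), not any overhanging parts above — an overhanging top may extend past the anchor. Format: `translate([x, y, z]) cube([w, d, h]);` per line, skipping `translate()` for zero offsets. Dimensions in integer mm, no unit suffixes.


translate([359, 211, 457]) cube([450, 432, 30]);
translate([359, 211, 0]) cube([30, 30, 457]);
translate([779, 211, 0]) cube([30, 30, 457]);
translate([359, 613, 0]) cube([30, 30, 457]);
translate([779, 613, 0]) cube([30, 30, 457]);
translate([359, 608, 487]) cube([450, 35, 303]);
translate([359, 211, 664]) cube([44, 397, 44]);
translate([765, 211, 664]) cube([44, 397, 44]);
translate([359, 211, 487]) cube([44, 44, 177]);
translate([765, 211, 487]) cube([44, 44, 177]);


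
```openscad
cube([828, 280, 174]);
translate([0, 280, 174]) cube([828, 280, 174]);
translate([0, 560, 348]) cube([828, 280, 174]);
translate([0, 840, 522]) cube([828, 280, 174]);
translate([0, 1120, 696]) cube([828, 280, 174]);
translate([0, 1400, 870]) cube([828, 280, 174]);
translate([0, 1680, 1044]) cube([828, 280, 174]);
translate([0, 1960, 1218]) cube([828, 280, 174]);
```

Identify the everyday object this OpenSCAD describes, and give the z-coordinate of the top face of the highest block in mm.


A staircase. The total rise is 1392 mm.

8 identical blocks, each offset up and back from the previous — a staircase. Each step is 174 mm tall and there are 8 of them, so the total rise is 8 × 174 = 1392 mm.


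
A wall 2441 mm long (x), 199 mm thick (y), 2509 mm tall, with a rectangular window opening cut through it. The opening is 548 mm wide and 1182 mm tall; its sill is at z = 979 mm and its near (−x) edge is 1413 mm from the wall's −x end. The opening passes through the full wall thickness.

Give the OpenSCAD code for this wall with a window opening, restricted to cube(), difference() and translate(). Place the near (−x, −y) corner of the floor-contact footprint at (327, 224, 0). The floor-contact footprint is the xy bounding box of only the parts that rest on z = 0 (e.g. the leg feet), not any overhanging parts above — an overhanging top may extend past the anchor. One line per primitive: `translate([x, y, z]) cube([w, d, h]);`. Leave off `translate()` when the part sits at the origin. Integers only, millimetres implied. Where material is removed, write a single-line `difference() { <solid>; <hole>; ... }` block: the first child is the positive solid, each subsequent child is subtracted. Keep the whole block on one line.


difference() { translate([327, 224, 0]) cube([2441, 199, 2509]); translate([1740, 224, 979]) cube([548, 199, 1182]); }


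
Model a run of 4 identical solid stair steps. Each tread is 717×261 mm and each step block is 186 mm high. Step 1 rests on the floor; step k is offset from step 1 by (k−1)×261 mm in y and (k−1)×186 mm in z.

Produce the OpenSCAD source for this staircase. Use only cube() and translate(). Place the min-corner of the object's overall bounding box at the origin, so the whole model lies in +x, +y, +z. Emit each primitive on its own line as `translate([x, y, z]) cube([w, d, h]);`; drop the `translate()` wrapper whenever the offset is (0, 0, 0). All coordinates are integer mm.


cube([717, 261, 186]);
translate([0, 261, 186]) cube([717, 261, 186]);
translate([0, 522, 372]) cube([717, 261, 186]);
translate([0, 783, 558]) cube([717, 261, 186]);


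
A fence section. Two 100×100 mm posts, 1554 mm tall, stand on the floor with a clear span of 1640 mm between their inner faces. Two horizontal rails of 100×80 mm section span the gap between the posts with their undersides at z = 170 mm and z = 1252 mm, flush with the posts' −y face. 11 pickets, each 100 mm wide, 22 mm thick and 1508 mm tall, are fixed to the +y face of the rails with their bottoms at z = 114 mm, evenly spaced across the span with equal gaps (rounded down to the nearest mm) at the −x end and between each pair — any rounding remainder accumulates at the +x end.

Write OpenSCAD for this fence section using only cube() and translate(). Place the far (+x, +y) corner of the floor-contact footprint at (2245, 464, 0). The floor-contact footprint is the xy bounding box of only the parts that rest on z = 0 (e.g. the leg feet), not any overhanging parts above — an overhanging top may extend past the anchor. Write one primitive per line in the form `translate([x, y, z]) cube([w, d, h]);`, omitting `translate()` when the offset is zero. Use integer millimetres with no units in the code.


translate([405, 364, 0]) cube([100, 100, 1554]);
translate([2145, 364, 0]) cube([100, 100, 1554]);
translate([505, 364, 170]) cube([1640, 100, 80]);
translate([505, 364, 1252]) cube([1640, 100, 80]);
translate([550, 464, 114]) cube([100, 22, 1508]);
translate([695, 464, 114]) cube([100, 22, 1508]);
translate([840, 464, 114]) cube([100, 22, 1508]);
translate([985, 464, 114]) cube([100, 22, 1508]);
translate([1130, 464, 114]) cube([100, 22, 1508]);
translate([1275, 464, 114]) cube([100, 22, 1508]);
translate([1420, 464, 114]) cube([100, 22, 1508]);
translate([1565, 464, 114]) cube([100, 22, 1508]);
translate([1710, 464, 114]) cube([100, 22, 1508]);
translate([1855, 464, 114]) cube([100, 22, 1508]);
translate([2000, 464, 114]) cube([100, 22, 1508]);


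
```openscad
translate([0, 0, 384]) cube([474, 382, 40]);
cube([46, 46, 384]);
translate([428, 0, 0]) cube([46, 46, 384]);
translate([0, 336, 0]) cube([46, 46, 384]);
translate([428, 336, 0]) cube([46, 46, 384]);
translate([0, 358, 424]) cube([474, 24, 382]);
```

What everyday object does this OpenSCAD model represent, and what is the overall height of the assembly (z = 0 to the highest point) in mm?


A chair. The overall height is 806 mm.

A slab on four corner posts with a tall panel at the back — a chair. The seat slab sits at z = 384 with thickness 40, and the 382 mm backrest starts at the seat top, so the overall height is 384 + 40 + 382 = 806 mm.


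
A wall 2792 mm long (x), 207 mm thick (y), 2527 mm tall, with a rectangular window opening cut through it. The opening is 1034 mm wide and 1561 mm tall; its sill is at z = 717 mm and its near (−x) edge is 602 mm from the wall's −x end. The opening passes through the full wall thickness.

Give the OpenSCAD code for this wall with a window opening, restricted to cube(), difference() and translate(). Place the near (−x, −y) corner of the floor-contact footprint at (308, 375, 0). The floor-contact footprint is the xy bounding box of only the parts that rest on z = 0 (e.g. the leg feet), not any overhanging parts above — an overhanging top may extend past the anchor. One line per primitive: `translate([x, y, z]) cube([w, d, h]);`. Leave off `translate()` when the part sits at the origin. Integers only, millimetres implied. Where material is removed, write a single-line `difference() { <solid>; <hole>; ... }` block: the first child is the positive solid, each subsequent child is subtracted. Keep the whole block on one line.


difference() { translate([308, 375, 0]) cube([2792, 207, 2527]); translate([910, 375, 717]) cube([1034, 207, 1561]); }


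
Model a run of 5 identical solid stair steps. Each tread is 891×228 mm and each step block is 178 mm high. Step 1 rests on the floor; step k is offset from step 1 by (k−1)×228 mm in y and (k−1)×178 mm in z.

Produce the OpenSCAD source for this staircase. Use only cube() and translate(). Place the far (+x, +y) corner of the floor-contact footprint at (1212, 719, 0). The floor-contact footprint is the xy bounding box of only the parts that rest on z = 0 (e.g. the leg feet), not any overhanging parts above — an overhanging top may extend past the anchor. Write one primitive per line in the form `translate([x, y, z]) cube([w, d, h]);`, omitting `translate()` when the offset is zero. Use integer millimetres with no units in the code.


translate([321, 491, 0]) cube([891, 228, 178]);
translate([321, 719, 178]) cube([891, 228, 178]);
translate([321, 947, 356]) cube([891, 228, 178]);
translate([321, 1175, 534]) cube([891, 228, 178]);
translate([321, 1403, 712]) cube([891, 228, 178]);


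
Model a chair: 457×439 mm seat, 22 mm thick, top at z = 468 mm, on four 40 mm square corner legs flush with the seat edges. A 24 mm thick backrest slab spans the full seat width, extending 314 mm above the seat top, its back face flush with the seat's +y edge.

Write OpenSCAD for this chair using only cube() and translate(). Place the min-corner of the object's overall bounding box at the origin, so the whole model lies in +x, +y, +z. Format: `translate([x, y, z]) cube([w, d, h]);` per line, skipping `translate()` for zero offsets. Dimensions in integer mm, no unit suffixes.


translate([0, 0, 446]) cube([457, 439, 22]);
cube([40, 40, 446]);
translate([417, 0, 0]) cube([40, 40, 446]);
translate([0, 399, 0]) cube([40, 40, 446]);
translate([417, 399, 0]) cube([40, 40, 446]);
translate([0, 415, 468]) cube([457, 24, 314]);


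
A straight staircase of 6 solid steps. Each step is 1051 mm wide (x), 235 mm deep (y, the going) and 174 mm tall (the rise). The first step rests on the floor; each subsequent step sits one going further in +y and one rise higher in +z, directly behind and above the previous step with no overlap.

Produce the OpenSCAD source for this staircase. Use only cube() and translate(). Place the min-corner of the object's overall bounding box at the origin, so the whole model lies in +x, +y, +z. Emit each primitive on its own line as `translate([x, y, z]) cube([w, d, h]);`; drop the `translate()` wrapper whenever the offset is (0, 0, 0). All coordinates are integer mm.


cube([1051, 235, 174]);
translate([0, 235, 174]) cube([1051, 235, 174]);
translate([0, 470, 348]) cube([1051, 235, 174]);
translate([0, 705, 522]) cube([1051, 235, 174]);
translate([0, 940, 696]) cube([1051, 235, 174]);
translate([0, 1175, 870]) cube([1051, 235, 174]);
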